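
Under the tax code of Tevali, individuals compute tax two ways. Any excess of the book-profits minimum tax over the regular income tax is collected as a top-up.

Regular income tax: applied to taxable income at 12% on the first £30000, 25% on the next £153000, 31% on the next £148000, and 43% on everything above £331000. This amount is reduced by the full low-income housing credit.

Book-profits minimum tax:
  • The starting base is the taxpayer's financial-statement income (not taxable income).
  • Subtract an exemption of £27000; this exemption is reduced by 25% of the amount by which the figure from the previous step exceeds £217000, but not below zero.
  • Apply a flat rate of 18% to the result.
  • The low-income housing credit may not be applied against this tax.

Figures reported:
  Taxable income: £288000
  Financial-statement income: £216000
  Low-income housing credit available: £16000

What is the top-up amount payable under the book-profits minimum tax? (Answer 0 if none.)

Regular income tax:
  £30000 × 12% = £3600
  £153000 × 25% = £38250
  £105000 × 31% = £32550
  → £74400
  Less low-income housing credit £16000 → £58400

Book-profits minimum tax:
  Base (financial-statement income): £216000
  Exemption: £216000 ≤ £217000, so full £27000 applies
  Base: £216000 − £27000 = £189000
  £189000 × 18% = £34020

£34020 ≤ £58400, so no add-on is due.

£0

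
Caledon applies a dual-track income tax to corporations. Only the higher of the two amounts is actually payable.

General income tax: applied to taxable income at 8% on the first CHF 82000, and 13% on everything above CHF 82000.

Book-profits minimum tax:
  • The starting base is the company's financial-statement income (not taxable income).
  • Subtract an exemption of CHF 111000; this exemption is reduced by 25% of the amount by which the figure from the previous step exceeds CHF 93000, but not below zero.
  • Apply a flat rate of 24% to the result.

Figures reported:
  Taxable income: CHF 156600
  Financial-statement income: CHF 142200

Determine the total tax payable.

General income tax:
  CHF 82000 × 8% = CHF 6560
  CHF 74600 × 13% = CHF 9698
  → CHF 16258

Book-profits minimum tax:
  Base (financial-statement income): CHF 142200
  Exemption: CHF 111000 − 25% × (CHF 142200 − CHF 93000) = CHF 111000 − CHF 12300 = CHF 98700
  Base: CHF 142200 − CHF 98700 = CHF 43500
  CHF 43500 × 24% = CHF 10440

CHF 16258 > CHF 10440, so the general income tax governs.

CHF 16258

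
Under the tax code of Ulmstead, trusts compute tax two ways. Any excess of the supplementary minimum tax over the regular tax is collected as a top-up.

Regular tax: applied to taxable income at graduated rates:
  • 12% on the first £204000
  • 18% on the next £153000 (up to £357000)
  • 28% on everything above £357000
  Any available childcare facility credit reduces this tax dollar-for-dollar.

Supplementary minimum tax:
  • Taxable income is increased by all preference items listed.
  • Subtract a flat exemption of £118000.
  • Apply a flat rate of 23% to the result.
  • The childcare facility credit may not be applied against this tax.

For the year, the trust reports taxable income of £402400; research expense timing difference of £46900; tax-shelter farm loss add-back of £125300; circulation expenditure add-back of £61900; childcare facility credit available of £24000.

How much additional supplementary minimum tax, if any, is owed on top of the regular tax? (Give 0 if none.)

£78523

Regular tax:
  £204000 × 12% = £24480
  £153000 × 18% = £27540
  £45400 × 28% = £12712
  → £64732
  Less childcare facility credit £24000 → £40732

Supplementary minimum tax:
  Adjusted income: £402400 + £46900 + £125300 + £61900 = £636500
  Less exemption £118000 → base £518500
  £518500 × 23% = £119255

Excess of supplementary minimum tax over regular tax: £119255 − £40732 = £78523.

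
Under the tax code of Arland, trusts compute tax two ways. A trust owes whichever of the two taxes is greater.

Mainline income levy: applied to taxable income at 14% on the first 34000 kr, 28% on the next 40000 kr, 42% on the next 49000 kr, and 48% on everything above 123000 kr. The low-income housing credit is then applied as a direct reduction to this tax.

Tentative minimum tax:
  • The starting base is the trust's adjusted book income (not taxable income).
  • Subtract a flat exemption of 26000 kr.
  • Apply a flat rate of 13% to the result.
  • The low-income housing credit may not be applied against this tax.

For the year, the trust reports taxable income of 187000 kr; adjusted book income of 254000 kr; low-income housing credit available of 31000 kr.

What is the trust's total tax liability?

Tentative minimum tax:
  Base (adjusted book income): 254000 kr
  Less exemption 26000 kr → base 228000 kr
  228000 kr × 13% = 29640 kr

Mainline income levy:
  34000 kr × 14% = 4760 kr
  40000 kr × 28% = 11200 kr
  49000 kr × 42% = 20580 kr
  64000 kr × 48% = 30720 kr
  → 67260 kr
  Less low-income housing credit 31000 kr → 36260 kr

36260 kr > 29640 kr, so the mainline income levy governs.

36260 kr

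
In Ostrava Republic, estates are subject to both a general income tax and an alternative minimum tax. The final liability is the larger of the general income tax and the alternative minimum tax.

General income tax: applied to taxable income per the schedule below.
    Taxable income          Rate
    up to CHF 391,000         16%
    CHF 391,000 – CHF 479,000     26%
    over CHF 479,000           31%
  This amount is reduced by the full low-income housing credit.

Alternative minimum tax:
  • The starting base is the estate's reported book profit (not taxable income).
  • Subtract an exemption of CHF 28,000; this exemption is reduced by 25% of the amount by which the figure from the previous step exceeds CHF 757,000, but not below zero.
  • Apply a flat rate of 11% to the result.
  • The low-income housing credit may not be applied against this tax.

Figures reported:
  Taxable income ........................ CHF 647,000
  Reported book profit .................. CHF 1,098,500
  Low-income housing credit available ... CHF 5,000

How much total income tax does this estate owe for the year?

General income tax:
  CHF 391,000 × 16% = CHF 62,560
  CHF 88,000 × 26% = CHF 22,880
  CHF 168,000 × 31% = CHF 52,080
  → CHF 137,520
  Less low-income housing credit CHF 5,000 → CHF 132,520

Alternative minimum tax:
  Base (reported book profit): CHF 1,098,500
  Exemption: 25% × (CHF 1,098,500 − CHF 757,000) = CHF 85,375 ≥ CHF 28,000, so the exemption is fully phased out
  Base: CHF 1,098,500 − CHF 0 = CHF 1,098,500
  CHF 1,098,500 × 11% = CHF 120,835

CHF 132,520 > CHF 120,835, so the general income tax governs.

CHF 132,520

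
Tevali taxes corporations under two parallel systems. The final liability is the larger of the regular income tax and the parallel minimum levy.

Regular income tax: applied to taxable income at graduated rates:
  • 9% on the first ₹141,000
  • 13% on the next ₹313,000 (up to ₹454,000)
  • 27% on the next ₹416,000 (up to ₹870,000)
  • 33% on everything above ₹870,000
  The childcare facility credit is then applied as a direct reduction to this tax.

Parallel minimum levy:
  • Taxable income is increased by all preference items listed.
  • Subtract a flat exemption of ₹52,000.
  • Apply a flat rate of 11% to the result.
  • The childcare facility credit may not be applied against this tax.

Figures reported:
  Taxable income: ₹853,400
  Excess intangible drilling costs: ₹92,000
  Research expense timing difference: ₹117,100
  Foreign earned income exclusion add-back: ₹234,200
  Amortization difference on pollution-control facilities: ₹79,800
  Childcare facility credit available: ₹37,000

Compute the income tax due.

Regular income tax:
  ₹141,000 × 9% = ₹12,690
  ₹313,000 × 13% = ₹40,690
  ₹399,400 × 27% = ₹107,838
  → ₹161,218
  Less childcare facility credit ₹37,000 → ₹124,218

Parallel minimum levy:
  Adjusted income: ₹853,400 + ₹92,000 + ₹117,100 + ₹234,200 + ₹79,800 = ₹1,376,500
  Less exemption ₹52,000 → base ₹1,324,500
  ₹1,324,500 × 11% = ₹145,695

₹145,695 > ₹124,218, so the parallel minimum levy is the binding amount.

₹145,695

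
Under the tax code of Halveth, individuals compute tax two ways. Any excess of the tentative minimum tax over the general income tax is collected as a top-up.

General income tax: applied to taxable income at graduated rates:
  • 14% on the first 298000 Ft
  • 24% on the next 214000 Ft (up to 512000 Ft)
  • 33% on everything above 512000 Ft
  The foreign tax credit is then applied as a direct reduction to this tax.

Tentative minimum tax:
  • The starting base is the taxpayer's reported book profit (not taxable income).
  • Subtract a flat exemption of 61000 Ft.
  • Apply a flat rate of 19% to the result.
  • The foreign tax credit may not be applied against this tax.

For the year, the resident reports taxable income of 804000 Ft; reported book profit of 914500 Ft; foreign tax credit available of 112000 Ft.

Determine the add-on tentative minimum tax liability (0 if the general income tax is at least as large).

Tentative minimum tax:
  Base (reported book profit): 914500 Ft
  Less exemption 61000 Ft → base 853500 Ft
  853500 Ft × 19% = 162165 Ft

General income tax:
  298000 Ft × 14% = 41720 Ft
  214000 Ft × 24% = 51360 Ft
  292000 Ft × 33% = 96360 Ft
  → 189440 Ft
  Less foreign tax credit 112000 Ft → 77440 Ft

Excess of tentative minimum tax over general income tax: 162165 Ft − 77440 Ft = 84725 Ft.

84725 Ft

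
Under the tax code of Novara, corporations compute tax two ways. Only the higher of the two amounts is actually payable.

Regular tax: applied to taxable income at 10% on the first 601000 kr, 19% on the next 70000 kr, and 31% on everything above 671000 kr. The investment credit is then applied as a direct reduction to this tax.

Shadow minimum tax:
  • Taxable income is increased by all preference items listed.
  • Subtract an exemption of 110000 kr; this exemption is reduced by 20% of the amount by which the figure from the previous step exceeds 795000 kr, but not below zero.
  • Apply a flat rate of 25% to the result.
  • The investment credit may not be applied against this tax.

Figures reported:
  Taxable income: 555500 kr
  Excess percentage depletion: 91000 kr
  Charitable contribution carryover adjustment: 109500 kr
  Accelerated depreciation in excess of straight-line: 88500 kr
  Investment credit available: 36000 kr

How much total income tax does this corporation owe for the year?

186100 kr

Shadow minimum tax:
  Adjusted income: 555500 kr + 91000 kr + 109500 kr + 88500 kr = 844500 kr
  Exemption: 110000 kr − 20% × (844500 kr − 795000 kr) = 110000 kr − 9900 kr = 100100 kr
  Base: 844500 kr − 100100 kr = 744400 kr
  744400 kr × 25% = 186100 kr

Regular tax:
  555500 kr × 10% = 55550 kr
  Less investment credit 36000 kr → 19550 kr

186100 kr > 19550 kr, so the shadow minimum tax is the binding amount.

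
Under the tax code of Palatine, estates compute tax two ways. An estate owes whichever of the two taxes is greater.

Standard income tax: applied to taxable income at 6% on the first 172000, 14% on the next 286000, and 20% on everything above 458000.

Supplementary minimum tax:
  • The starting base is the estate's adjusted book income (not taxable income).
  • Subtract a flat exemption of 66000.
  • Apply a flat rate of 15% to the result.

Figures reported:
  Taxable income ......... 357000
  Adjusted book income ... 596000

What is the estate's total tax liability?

Supplementary minimum tax:
  Base (adjusted book income): 596000
  Less exemption 66000 → base 530000
  530000 × 15% = 79500

Standard income tax:
  172000 × 6% = 10320
  185000 × 14% = 25900
  → 36220

79500 > 36220, so the supplementary minimum tax is the binding amount.

79500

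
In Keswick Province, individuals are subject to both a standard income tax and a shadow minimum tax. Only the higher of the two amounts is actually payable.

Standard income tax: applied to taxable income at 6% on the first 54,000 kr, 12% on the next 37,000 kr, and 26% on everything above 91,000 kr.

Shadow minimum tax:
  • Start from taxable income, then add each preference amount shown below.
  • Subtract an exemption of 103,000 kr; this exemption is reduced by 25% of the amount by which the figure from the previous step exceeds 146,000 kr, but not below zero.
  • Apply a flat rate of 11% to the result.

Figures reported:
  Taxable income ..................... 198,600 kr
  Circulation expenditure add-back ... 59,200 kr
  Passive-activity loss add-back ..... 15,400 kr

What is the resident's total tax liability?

35,656 kr

Shadow minimum tax:
  Adjusted income: 198,600 kr + 59,200 kr + 15,400 kr = 273,200 kr
  Exemption: 103,000 kr − 25% × (273,200 kr − 146,000 kr) = 103,000 kr − 31,800 kr = 71,200 kr
  Base: 273,200 kr − 71,200 kr = 202,000 kr
  202,000 kr × 11% = 22,220 kr

Standard income tax:
  54,000 kr × 6% = 3,240 kr
  37,000 kr × 12% = 4,440 kr
  107,600 kr × 26% = 27,976 kr
  → 35,656 kr

35,656 kr > 22,220 kr, so the standard income tax governs.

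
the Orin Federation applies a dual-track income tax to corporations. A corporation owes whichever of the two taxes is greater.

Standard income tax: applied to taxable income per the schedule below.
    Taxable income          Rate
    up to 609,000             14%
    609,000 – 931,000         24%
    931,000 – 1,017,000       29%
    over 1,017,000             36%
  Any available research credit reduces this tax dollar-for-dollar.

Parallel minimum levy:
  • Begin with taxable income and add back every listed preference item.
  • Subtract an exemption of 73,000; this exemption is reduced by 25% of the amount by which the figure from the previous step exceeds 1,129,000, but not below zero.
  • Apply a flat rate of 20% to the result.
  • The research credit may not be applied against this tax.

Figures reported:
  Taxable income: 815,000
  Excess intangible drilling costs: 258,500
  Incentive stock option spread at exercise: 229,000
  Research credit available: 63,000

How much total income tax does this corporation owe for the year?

254,575

Standard income tax:
  609,000 × 14% = 85,260
  206,000 × 24% = 49,440
  → 134,700
  Less research credit 63,000 → 71,700

Parallel minimum levy:
  Adjusted income: 815,000 + 258,500 + 229,000 = 1,302,500
  Exemption: 73,000 − 25% × (1,302,500 − 1,129,000) = 73,000 − 43,375 = 29,625
  Base: 1,302,500 − 29,625 = 1,272,875
  1,272,875 × 20% = 254,575

254,575 > 71,700, so the parallel minimum levy is the binding amount.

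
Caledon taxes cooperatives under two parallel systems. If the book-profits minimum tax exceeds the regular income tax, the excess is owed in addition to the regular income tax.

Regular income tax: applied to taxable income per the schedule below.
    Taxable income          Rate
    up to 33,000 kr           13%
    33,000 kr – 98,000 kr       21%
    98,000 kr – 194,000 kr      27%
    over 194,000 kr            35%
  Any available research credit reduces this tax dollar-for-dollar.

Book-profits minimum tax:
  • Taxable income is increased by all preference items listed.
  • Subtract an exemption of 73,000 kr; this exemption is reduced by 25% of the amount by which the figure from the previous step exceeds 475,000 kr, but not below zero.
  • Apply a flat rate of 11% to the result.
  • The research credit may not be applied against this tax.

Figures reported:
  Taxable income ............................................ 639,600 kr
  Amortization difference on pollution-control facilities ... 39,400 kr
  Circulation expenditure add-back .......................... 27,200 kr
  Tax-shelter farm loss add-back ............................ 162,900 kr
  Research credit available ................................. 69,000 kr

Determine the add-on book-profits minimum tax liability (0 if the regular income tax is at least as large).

0 kr

Book-profits minimum tax:
  Adjusted income: 639,600 kr + 39,400 kr + 27,200 kr + 162,900 kr = 869,100 kr
  Exemption: 25% × (869,100 kr − 475,000 kr) = 98,525 kr ≥ 73,000 kr, so the exemption is fully phased out
  Base: 869,100 kr − 0 kr = 869,100 kr
  869,100 kr × 11% = 95,601 kr

Regular income tax:
  33,000 kr × 13% = 4,290 kr
  65,000 kr × 21% = 13,650 kr
  96,000 kr × 27% = 25,920 kr
  445,600 kr × 35% = 155,960 kr
  → 199,820 kr
  Less research credit 69,000 kr → 130,820 kr

95,601 kr ≤ 130,820 kr, so no add-on is due.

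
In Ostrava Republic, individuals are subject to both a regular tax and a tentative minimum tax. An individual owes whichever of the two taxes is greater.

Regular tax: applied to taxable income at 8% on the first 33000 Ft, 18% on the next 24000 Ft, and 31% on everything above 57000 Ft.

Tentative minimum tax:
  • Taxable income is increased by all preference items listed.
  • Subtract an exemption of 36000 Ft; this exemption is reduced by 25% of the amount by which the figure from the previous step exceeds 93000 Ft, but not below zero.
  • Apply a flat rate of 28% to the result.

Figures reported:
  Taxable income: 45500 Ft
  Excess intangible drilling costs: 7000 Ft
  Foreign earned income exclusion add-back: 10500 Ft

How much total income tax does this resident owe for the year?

Tentative minimum tax:
  Adjusted income: 45500 Ft + 7000 Ft + 10500 Ft = 63000 Ft
  Exemption: 63000 Ft ≤ 93000 Ft, so full 36000 Ft applies
  Base: 63000 Ft − 36000 Ft = 27000 Ft
  27000 Ft × 28% = 7560 Ft

Regular tax:
  33000 Ft × 8% = 2640 Ft
  12500 Ft × 18% = 2250 Ft
  → 4890 Ft

7560 Ft > 4890 Ft, so the tentative minimum tax is the binding amount.

7560 Ft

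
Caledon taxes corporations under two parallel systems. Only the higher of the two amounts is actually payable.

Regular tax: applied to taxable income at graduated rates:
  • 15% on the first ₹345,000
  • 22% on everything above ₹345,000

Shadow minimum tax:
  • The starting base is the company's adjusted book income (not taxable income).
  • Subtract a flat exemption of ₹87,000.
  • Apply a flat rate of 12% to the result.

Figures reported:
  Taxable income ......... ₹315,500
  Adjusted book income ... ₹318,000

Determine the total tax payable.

Regular tax:
  ₹315,500 × 15% = ₹47,325

Shadow minimum tax:
  Base (adjusted book income): ₹318,000
  Less exemption ₹87,000 → base ₹231,000
  ₹231,000 × 12% = ₹27,720

₹47,325 > ₹27,720, so the regular tax governs.

₹47,325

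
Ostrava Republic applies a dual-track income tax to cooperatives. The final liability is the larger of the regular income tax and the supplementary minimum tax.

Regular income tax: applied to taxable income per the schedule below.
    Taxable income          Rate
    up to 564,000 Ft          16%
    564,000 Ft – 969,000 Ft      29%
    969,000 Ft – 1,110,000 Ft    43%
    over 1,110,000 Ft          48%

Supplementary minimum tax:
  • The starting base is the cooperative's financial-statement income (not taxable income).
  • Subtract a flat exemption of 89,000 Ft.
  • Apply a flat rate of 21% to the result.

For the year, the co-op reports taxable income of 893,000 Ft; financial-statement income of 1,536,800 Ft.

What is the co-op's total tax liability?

Regular income tax:
  564,000 Ft × 16% = 90,240 Ft
  329,000 Ft × 29% = 95,410 Ft
  → 185,650 Ft

Supplementary minimum tax:
  Base (financial-statement income): 1,536,800 Ft
  Less exemption 89,000 Ft → base 1,447,800 Ft
  1,447,800 Ft × 21% = 304,038 Ft

304,038 Ft > 185,650 Ft, so the supplementary minimum tax is the binding amount.

304,038 Ft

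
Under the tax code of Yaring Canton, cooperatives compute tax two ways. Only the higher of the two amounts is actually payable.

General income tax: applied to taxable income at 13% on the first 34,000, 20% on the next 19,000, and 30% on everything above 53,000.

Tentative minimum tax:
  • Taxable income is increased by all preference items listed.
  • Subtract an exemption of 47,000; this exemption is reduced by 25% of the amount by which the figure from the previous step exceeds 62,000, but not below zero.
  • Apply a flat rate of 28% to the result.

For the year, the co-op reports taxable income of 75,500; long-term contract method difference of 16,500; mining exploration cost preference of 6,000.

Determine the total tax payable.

Tentative minimum tax:
  Adjusted income: 75,500 + 16,500 + 6,000 = 98,000
  Exemption: 47,000 − 25% × (98,000 − 62,000) = 47,000 − 9,000 = 38,000
  Base: 98,000 − 38,000 = 60,000
  60,000 × 28% = 16,800

General income tax:
  34,000 × 13% = 4,420
  19,000 × 20% = 3,800
  22,500 × 30% = 6,750
  → 14,970

16,800 > 14,970, so the tentative minimum tax is the binding amount.

16,800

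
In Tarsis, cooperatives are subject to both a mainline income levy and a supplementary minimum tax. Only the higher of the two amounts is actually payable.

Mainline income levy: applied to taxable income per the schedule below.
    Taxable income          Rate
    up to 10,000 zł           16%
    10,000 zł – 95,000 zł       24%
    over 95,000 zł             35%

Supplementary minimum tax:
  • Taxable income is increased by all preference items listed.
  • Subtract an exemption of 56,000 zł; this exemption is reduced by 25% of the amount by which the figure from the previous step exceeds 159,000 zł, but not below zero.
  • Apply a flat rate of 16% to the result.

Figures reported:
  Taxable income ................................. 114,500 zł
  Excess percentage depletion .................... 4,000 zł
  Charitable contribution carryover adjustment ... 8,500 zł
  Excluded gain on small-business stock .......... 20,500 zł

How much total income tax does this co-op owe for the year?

28,825 zł

Supplementary minimum tax:
  Adjusted income: 114,500 zł + 4,000 zł + 8,500 zł + 20,500 zł = 147,500 zł
  Exemption: 147,500 zł ≤ 159,000 zł, so full 56,000 zł applies
  Base: 147,500 zł − 56,000 zł = 91,500 zł
  91,500 zł × 16% = 14,640 zł

Mainline income levy:
  10,000 zł × 16% = 1,600 zł
  85,000 zł × 24% = 20,400 zł
  19,500 zł × 35% = 6,825 zł
  → 28,825 zł

28,825 zł > 14,640 zł, so the mainline income levy governs.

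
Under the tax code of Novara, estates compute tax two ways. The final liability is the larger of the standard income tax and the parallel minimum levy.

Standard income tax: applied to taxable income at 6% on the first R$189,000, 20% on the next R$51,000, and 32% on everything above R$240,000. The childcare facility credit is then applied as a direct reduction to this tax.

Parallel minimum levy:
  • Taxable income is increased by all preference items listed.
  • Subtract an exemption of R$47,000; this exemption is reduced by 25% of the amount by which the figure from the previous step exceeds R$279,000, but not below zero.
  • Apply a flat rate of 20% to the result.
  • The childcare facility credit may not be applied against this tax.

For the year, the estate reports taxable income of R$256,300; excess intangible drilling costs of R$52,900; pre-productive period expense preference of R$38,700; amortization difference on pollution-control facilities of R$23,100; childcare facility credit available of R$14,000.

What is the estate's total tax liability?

Parallel minimum levy:
  Adjusted income: R$256,300 + R$52,900 + R$38,700 + R$23,100 = R$371,000
  Exemption: R$47,000 − 25% × (R$371,000 − R$279,000) = R$47,000 − R$23,000 = R$24,000
  Base: R$371,000 − R$24,000 = R$347,000
  R$347,000 × 20% = R$69,400

Standard income tax:
  R$189,000 × 6% = R$11,340
  R$51,000 × 20% = R$10,200
  R$16,300 × 32% = R$5,216
  → R$26,756
  Less childcare facility credit R$14,000 → R$12,756

R$69,400 > R$12,756, so the parallel minimum levy is the binding amount.

R$69,400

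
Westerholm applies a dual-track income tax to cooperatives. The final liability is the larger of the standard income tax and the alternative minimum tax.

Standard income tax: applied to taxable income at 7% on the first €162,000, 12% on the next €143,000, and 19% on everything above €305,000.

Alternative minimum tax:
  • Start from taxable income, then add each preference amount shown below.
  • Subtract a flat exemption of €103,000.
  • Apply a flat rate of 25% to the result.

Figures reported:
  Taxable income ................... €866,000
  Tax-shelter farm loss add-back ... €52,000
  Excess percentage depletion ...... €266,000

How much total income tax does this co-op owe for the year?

€270,250

Alternative minimum tax:
  Adjusted income: €866,000 + €52,000 + €266,000 = €1,184,000
  Less exemption €103,000 → base €1,081,000
  €1,081,000 × 25% = €270,250

Standard income tax:
  €162,000 × 7% = €11,340
  €143,000 × 12% = €17,160
  €561,000 × 19% = €106,590
  → €135,090

€270,250 > €135,090, so the alternative minimum tax is the binding amount.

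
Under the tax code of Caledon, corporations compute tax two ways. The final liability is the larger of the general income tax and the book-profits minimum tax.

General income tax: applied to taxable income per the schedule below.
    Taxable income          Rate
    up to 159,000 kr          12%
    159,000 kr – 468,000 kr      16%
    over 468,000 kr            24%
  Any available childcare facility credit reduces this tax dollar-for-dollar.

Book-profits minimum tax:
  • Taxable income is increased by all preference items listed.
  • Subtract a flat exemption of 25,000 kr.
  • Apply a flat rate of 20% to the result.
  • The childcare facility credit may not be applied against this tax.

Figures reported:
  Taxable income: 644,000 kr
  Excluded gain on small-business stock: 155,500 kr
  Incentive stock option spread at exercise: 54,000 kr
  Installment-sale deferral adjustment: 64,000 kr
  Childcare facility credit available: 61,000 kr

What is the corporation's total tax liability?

Book-profits minimum tax:
  Adjusted income: 644,000 kr + 155,500 kr + 54,000 kr + 64,000 kr = 917,500 kr
  Less exemption 25,000 kr → base 892,500 kr
  892,500 kr × 20% = 178,500 kr

General income tax:
  159,000 kr × 12% = 19,080 kr
  309,000 kr × 16% = 49,440 kr
  176,000 kr × 24% = 42,240 kr
  → 110,760 kr
  Less childcare facility credit 61,000 kr → 49,760 kr

178,500 kr > 49,760 kr, so the book-profits minimum tax is the binding amount.

178,500 kr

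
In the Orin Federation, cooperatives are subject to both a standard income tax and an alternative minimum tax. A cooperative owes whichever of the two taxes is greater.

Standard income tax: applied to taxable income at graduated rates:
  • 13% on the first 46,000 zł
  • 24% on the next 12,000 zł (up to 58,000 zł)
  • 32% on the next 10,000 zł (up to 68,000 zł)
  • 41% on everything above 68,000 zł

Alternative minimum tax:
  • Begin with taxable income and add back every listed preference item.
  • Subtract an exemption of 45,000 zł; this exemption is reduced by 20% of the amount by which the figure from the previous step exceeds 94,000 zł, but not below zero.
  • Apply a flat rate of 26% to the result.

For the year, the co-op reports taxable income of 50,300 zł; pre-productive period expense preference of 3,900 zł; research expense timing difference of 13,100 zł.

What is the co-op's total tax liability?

Standard income tax:
  46,000 zł × 13% = 5,980 zł
  4,300 zł × 24% = 1,032 zł
  → 7,012 zł

Alternative minimum tax:
  Adjusted income: 50,300 zł + 3,900 zł + 13,100 zł = 67,300 zł
  Exemption: 67,300 zł ≤ 94,000 zł, so full 45,000 zł applies
  Base: 67,300 zł − 45,000 zł = 22,300 zł
  22,300 zł × 26% = 5,798 zł

7,012 zł > 5,798 zł, so the standard income tax governs.

7,012 zł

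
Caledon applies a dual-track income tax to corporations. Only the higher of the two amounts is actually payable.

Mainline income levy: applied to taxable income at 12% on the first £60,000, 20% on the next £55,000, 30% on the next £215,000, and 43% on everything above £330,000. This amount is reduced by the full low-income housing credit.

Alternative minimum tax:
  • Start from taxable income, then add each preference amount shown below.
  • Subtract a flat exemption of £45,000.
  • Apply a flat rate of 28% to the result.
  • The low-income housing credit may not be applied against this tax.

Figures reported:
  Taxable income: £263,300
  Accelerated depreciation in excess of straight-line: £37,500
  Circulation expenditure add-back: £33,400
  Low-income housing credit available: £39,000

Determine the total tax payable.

£80,976

Alternative minimum tax:
  Adjusted income: £263,300 + £37,500 + £33,400 = £334,200
  Less exemption £45,000 → base £289,200
  £289,200 × 28% = £80,976

Mainline income levy:
  £60,000 × 12% = £7,200
  £55,000 × 20% = £11,000
  £148,300 × 30% = £44,490
  → £62,690
  Less low-income housing credit £39,000 → £23,690

£80,976 > £23,690, so the alternative minimum tax is the binding amount.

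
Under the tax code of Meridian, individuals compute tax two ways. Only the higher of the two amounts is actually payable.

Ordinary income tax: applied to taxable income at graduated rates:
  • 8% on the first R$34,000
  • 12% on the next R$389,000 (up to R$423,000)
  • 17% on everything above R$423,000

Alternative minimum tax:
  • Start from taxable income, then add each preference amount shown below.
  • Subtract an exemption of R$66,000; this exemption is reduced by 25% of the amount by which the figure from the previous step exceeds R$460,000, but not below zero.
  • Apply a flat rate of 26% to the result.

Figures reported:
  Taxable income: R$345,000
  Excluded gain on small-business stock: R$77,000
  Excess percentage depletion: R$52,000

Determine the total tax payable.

Ordinary income tax:
  R$34,000 × 8% = R$2,720
  R$311,000 × 12% = R$37,320
  → R$40,040

Alternative minimum tax:
  Adjusted income: R$345,000 + R$77,000 + R$52,000 = R$474,000
  Exemption: R$66,000 − 25% × (R$474,000 − R$460,000) = R$66,000 − R$3,500 = R$62,500
  Base: R$474,000 − R$62,500 = R$411,500
  R$411,500 × 26% = R$106,990

R$106,990 > R$40,040, so the alternative minimum tax is the binding amount.

R$106,990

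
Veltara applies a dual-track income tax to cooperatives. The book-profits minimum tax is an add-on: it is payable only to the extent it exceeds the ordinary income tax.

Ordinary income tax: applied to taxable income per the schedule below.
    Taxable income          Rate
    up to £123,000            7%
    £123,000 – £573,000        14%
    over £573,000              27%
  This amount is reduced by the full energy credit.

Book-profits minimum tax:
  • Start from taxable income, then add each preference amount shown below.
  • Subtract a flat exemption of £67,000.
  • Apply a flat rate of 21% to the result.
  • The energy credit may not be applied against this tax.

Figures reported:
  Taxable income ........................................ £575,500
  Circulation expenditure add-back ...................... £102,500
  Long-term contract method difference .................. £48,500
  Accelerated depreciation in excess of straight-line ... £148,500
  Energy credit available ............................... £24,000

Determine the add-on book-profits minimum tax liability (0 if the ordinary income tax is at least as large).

£121,395

Ordinary income tax:
  £123,000 × 7% = £8,610
  £450,000 × 14% = £63,000
  £2,500 × 27% = £675
  → £72,285
  Less energy credit £24,000 → £48,285

Book-profits minimum tax:
  Adjusted income: £575,500 + £102,500 + £48,500 + £148,500 = £875,000
  Less exemption £67,000 → base £808,000
  £808,000 × 21% = £169,680

Excess of book-profits minimum tax over ordinary income tax: £169,680 − £48,285 = £121,395.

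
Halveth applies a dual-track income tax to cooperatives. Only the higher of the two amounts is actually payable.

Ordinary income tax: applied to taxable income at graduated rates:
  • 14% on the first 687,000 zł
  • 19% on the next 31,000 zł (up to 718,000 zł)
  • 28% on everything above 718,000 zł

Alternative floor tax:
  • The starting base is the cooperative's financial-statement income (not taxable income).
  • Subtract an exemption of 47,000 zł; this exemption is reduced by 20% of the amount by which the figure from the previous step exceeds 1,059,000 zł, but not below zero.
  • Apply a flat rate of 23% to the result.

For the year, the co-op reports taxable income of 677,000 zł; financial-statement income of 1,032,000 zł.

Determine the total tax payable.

Alternative floor tax:
  Base (financial-statement income): 1,032,000 zł
  Exemption: 1,032,000 zł ≤ 1,059,000 zł, so full 47,000 zł applies
  Base: 1,032,000 zł − 47,000 zł = 985,000 zł
  985,000 zł × 23% = 226,550 zł

Ordinary income tax:
  677,000 zł × 14% = 94,780 zł

226,550 zł > 94,780 zł, so the alternative floor tax is the binding amount.

226,550 zł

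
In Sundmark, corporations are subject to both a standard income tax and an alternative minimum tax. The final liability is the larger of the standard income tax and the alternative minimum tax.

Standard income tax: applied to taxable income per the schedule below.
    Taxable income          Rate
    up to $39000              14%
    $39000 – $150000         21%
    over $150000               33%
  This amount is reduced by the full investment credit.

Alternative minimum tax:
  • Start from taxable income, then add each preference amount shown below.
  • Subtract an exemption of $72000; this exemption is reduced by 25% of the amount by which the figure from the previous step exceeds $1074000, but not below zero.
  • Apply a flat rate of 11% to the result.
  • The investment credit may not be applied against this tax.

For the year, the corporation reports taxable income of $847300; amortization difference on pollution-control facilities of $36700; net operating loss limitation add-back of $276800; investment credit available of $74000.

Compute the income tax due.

Standard income tax:
  $39000 × 14% = $5460
  $111000 × 21% = $23310
  $697300 × 33% = $230109
  → $258879
  Less investment credit $74000 → $184879

Alternative minimum tax:
  Adjusted income: $847300 + $36700 + $276800 = $1160800
  Exemption: $72000 − 25% × ($1160800 − $1074000) = $72000 − $21700 = $50300
  Base: $1160800 − $50300 = $1110500
  $1110500 × 11% = $122155

$184879 > $122155, so the standard income tax governs.

$184879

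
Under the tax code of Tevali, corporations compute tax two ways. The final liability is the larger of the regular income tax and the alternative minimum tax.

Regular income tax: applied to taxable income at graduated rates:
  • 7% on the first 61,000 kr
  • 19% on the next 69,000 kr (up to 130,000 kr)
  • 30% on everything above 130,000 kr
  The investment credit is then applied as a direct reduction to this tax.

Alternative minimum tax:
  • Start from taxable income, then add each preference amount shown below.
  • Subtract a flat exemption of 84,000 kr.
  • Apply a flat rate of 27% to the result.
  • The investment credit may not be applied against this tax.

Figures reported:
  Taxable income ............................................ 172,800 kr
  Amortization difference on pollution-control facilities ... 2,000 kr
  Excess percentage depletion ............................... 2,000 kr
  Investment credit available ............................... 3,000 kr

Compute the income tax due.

Regular income tax:
  61,000 kr × 7% = 4,270 kr
  69,000 kr × 19% = 13,110 kr
  42,800 kr × 30% = 12,840 kr
  → 30,220 kr
  Less investment credit 3,000 kr → 27,220 kr

Alternative minimum tax:
  Adjusted income: 172,800 kr + 2,000 kr + 2,000 kr = 176,800 kr
  Less exemption 84,000 kr → base 92,800 kr
  92,800 kr × 27% = 25,056 kr

27,220 kr > 25,056 kr, so the regular income tax governs.

27,220 kr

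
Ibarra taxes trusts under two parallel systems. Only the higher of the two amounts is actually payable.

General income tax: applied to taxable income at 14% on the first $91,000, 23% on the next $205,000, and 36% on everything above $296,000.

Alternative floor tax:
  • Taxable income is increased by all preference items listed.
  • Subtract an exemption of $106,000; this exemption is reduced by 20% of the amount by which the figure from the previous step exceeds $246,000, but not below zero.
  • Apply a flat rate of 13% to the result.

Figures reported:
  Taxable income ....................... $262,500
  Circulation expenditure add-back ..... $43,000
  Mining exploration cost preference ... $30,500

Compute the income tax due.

General income tax:
  $91,000 × 14% = $12,740
  $171,500 × 23% = $39,445
  → $52,185

Alternative floor tax:
  Adjusted income: $262,500 + $43,000 + $30,500 = $336,000
  Exemption: $106,000 − 20% × ($336,000 − $246,000) = $106,000 − $18,000 = $88,000
  Base: $336,000 − $88,000 = $248,000
  $248,000 × 13% = $32,240

$52,185 > $32,240, so the general income tax governs.

$52,185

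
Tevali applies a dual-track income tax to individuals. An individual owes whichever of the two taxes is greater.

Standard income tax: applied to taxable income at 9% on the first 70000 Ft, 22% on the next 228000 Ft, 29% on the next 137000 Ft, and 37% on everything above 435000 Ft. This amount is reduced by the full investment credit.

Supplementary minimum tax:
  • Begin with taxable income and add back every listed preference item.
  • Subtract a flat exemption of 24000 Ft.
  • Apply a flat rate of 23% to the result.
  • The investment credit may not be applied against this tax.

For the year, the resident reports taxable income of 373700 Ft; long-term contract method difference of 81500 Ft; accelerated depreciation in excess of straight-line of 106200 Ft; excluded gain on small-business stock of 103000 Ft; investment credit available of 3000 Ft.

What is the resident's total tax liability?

147292 Ft

Supplementary minimum tax:
  Adjusted income: 373700 Ft + 81500 Ft + 106200 Ft + 103000 Ft = 664400 Ft
  Less exemption 24000 Ft → base 640400 Ft
  640400 Ft × 23% = 147292 Ft

Standard income tax:
  70000 Ft × 9% = 6300 Ft
  228000 Ft × 22% = 50160 Ft
  75700 Ft × 29% = 21953 Ft
  → 78413 Ft
  Less investment credit 3000 Ft → 75413 Ft

147292 Ft > 75413 Ft, so the supplementary minimum tax is the binding amount.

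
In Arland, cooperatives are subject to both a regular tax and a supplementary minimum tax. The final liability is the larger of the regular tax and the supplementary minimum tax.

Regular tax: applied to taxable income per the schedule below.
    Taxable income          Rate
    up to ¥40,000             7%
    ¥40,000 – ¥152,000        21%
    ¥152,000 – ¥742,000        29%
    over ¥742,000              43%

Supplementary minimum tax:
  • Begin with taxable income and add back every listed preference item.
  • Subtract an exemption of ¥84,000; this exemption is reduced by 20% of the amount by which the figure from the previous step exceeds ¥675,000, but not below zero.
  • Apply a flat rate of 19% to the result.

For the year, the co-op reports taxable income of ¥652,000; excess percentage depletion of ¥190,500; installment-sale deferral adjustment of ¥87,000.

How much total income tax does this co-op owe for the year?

¥171,320

Regular tax:
  ¥40,000 × 7% = ¥2,800
  ¥112,000 × 21% = ¥23,520
  ¥500,000 × 29% = ¥145,000
  → ¥171,320

Supplementary minimum tax:
  Adjusted income: ¥652,000 + ¥190,500 + ¥87,000 = ¥929,500
  Exemption: ¥84,000 − 20% × (¥929,500 − ¥675,000) = ¥84,000 − ¥50,900 = ¥33,100
  Base: ¥929,500 − ¥33,100 = ¥896,400
  ¥896,400 × 19% = ¥170,316

¥171,320 > ¥170,316, so the regular tax governs.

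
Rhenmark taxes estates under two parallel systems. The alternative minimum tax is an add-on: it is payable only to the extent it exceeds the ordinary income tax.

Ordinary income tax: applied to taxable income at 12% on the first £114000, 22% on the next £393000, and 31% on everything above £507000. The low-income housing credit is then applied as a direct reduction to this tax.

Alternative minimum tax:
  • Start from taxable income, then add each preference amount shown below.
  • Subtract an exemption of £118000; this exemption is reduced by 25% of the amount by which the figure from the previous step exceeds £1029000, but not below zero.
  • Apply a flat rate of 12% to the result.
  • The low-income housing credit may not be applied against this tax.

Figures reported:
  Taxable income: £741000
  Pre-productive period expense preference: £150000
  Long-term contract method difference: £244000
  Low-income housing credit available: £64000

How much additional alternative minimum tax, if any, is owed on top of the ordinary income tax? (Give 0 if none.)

Alternative minimum tax:
  Adjusted income: £741000 + £150000 + £244000 = £1135000
  Exemption: £118000 − 25% × (£1135000 − £1029000) = £118000 − £26500 = £91500
  Base: £1135000 − £91500 = £1043500
  £1043500 × 12% = £125220

Ordinary income tax:
  £114000 × 12% = £13680
  £393000 × 22% = £86460
  £234000 × 31% = £72540
  → £172680
  Less low-income housing credit £64000 → £108680

Excess of alternative minimum tax over ordinary income tax: £125220 − £108680 = £16540.

£16540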